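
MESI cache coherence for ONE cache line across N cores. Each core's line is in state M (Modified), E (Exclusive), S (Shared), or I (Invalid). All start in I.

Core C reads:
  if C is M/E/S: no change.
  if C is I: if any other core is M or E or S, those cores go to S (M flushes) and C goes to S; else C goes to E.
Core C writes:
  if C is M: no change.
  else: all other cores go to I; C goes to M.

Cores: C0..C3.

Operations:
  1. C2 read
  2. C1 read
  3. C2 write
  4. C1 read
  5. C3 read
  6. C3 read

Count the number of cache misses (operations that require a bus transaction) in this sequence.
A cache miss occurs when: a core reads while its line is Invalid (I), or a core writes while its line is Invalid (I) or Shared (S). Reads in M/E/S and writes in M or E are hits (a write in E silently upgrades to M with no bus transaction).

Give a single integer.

Op 1: C2 read [C2 read from I: no other sharers -> C2=E (exclusive)] -> [I,I,E,I] [MISS #1: read from I]
Op 2: C1 read [C1 read from I: others=['C2=E'] -> C1=S, others downsized to S] -> [I,S,S,I] [MISS #2: read from I]
Op 3: C2 write [C2 write: invalidate ['C1=S'] -> C2=M] -> [I,I,M,I] [MISS #3: write from S]
Op 4: C1 read [C1 read from I: others=['C2=M'] -> C1=S, others downsized to S] -> [I,S,S,I] [MISS #4: read from I]
Op 5: C3 read [C3 read from I: others=['C1=S', 'C2=S'] -> C3=S, others downsized to S] -> [I,S,S,S] [MISS #5: read from I]
Op 6: C3 read [C3 read: already in S, no change] -> [I,S,S,S] [hit: read from S]

Answer: 5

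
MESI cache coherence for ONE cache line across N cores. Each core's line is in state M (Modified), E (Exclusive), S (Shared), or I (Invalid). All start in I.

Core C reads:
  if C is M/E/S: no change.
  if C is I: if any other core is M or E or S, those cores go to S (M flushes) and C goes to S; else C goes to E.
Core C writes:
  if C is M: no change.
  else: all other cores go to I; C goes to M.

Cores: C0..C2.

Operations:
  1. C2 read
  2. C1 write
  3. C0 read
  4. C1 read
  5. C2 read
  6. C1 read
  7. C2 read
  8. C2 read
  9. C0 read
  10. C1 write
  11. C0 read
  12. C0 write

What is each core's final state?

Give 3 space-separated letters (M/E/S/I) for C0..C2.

Op 1: C2 read [C2 read from I: no other sharers -> C2=E (exclusive)] -> [I,I,E]
Op 2: C1 write [C1 write: invalidate ['C2=E'] -> C1=M] -> [I,M,I]
Op 3: C0 read [C0 read from I: others=['C1=M'] -> C0=S, others downsized to S] -> [S,S,I]
Op 4: C1 read [C1 read: already in S, no change] -> [S,S,I]
Op 5: C2 read [C2 read from I: others=['C0=S', 'C1=S'] -> C2=S, others downsized to S] -> [S,S,S]
Op 6: C1 read [C1 read: already in S, no change] -> [S,S,S]
Op 7: C2 read [C2 read: already in S, no change] -> [S,S,S]
Op 8: C2 read [C2 read: already in S, no change] -> [S,S,S]
Op 9: C0 read [C0 read: already in S, no change] -> [S,S,S]
Op 10: C1 write [C1 write: invalidate ['C0=S', 'C2=S'] -> C1=M] -> [I,M,I]
Op 11: C0 read [C0 read from I: others=['C1=M'] -> C0=S, others downsized to S] -> [S,S,I]
Op 12: C0 write [C0 write: invalidate ['C1=S'] -> C0=M] -> [M,I,I]

Answer: M I I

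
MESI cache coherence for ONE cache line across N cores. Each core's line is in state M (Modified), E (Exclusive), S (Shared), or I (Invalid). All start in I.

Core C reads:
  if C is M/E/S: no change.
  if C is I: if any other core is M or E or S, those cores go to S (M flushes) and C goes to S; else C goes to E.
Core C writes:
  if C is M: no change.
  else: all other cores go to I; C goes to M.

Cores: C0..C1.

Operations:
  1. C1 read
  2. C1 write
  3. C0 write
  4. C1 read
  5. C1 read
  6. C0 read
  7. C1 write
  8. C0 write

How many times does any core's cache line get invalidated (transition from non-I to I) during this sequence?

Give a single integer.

Answer: 3

Derivation:
Op 1: C1 read [C1 read from I: no other sharers -> C1=E (exclusive)] -> [I,E] (invalidations this op: 0; running total: 0)
Op 2: C1 write [C1 write: invalidate none -> C1=M] -> [I,M] (invalidations this op: 0; running total: 0)
Op 3: C0 write [C0 write: invalidate ['C1=M'] -> C0=M] -> [M,I] (invalidations this op: 1; running total: 1)
Op 4: C1 read [C1 read from I: others=['C0=M'] -> C1=S, others downsized to S] -> [S,S] (invalidations this op: 0; running total: 1)
Op 5: C1 read [C1 read: already in S, no change] -> [S,S] (invalidations this op: 0; running total: 1)
Op 6: C0 read [C0 read: already in S, no change] -> [S,S] (invalidations this op: 0; running total: 1)
Op 7: C1 write [C1 write: invalidate ['C0=S'] -> C1=M] -> [I,M] (invalidations this op: 1; running total: 2)
Op 8: C0 write [C0 write: invalidate ['C1=M'] -> C0=M] -> [M,I] (invalidations this op: 1; running total: 3)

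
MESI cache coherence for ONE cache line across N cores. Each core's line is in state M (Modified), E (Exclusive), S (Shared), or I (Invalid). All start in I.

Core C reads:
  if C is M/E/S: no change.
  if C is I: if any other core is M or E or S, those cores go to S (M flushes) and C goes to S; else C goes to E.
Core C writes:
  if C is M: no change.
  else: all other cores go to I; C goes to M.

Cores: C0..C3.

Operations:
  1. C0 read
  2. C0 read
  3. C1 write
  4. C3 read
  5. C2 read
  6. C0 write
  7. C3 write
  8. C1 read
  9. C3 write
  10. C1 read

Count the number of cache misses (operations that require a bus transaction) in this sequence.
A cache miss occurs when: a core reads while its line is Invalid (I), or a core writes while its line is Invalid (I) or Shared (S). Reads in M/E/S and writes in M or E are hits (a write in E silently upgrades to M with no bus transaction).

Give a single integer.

Op 1: C0 read [C0 read from I: no other sharers -> C0=E (exclusive)] -> [E,I,I,I] [MISS #1: read from I]
Op 2: C0 read [C0 read: already in E, no change] -> [E,I,I,I] [hit: read from E]
Op 3: C1 write [C1 write: invalidate ['C0=E'] -> C1=M] -> [I,M,I,I] [MISS #2: write from I]
Op 4: C3 read [C3 read from I: others=['C1=M'] -> C3=S, others downsized to S] -> [I,S,I,S] [MISS #3: read from I]
Op 5: C2 read [C2 read from I: others=['C1=S', 'C3=S'] -> C2=S, others downsized to S] -> [I,S,S,S] [MISS #4: read from I]
Op 6: C0 write [C0 write: invalidate ['C1=S', 'C2=S', 'C3=S'] -> C0=M] -> [M,I,I,I] [MISS #5: write from I]
Op 7: C3 write [C3 write: invalidate ['C0=M'] -> C3=M] -> [I,I,I,M] [MISS #6: write from I]
Op 8: C1 read [C1 read from I: others=['C3=M'] -> C1=S, others downsized to S] -> [I,S,I,S] [MISS #7: read from I]
Op 9: C3 write [C3 write: invalidate ['C1=S'] -> C3=M] -> [I,I,I,M] [MISS #8: write from S]
Op 10: C1 read [C1 read from I: others=['C3=M'] -> C1=S, others downsized to S] -> [I,S,I,S] [MISS #9: read from I]

Answer: 9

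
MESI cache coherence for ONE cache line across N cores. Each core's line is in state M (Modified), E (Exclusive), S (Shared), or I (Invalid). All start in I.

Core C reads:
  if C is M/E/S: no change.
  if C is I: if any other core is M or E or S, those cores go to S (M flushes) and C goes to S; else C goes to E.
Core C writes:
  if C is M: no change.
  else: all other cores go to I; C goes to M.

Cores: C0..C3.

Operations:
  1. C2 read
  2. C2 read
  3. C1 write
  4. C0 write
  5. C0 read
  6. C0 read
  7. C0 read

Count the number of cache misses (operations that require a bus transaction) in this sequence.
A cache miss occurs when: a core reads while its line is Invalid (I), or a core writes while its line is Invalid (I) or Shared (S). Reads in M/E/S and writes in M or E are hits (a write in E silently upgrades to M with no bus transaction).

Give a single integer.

Answer: 3

Derivation:
Op 1: C2 read [C2 read from I: no other sharers -> C2=E (exclusive)] -> [I,I,E,I] [MISS #1: read from I]
Op 2: C2 read [C2 read: already in E, no change] -> [I,I,E,I] [hit: read from E]
Op 3: C1 write [C1 write: invalidate ['C2=E'] -> C1=M] -> [I,M,I,I] [MISS #2: write from I]
Op 4: C0 write [C0 write: invalidate ['C1=M'] -> C0=M] -> [M,I,I,I] [MISS #3: write from I]
Op 5: C0 read [C0 read: already in M, no change] -> [M,I,I,I] [hit: read from M]
Op 6: C0 read [C0 read: already in M, no change] -> [M,I,I,I] [hit: read from M]
Op 7: C0 read [C0 read: already in M, no change] -> [M,I,I,I] [hit: read from M]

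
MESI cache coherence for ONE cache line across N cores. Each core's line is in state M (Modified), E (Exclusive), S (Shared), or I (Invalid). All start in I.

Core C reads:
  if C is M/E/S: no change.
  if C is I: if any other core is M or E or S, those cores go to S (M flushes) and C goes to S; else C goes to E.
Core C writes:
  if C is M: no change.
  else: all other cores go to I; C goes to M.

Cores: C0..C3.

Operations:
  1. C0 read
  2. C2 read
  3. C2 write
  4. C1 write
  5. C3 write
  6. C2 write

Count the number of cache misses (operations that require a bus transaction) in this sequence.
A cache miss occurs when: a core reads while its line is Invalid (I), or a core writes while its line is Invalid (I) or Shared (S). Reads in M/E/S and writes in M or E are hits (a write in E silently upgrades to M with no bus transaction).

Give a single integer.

Answer: 6

Derivation:
Op 1: C0 read [C0 read from I: no other sharers -> C0=E (exclusive)] -> [E,I,I,I] [MISS #1: read from I]
Op 2: C2 read [C2 read from I: others=['C0=E'] -> C2=S, others downsized to S] -> [S,I,S,I] [MISS #2: read from I]
Op 3: C2 write [C2 write: invalidate ['C0=S'] -> C2=M] -> [I,I,M,I] [MISS #3: write from S]
Op 4: C1 write [C1 write: invalidate ['C2=M'] -> C1=M] -> [I,M,I,I] [MISS #4: write from I]
Op 5: C3 write [C3 write: invalidate ['C1=M'] -> C3=M] -> [I,I,I,M] [MISS #5: write from I]
Op 6: C2 write [C2 write: invalidate ['C3=M'] -> C2=M] -> [I,I,M,I] [MISS #6: write from I]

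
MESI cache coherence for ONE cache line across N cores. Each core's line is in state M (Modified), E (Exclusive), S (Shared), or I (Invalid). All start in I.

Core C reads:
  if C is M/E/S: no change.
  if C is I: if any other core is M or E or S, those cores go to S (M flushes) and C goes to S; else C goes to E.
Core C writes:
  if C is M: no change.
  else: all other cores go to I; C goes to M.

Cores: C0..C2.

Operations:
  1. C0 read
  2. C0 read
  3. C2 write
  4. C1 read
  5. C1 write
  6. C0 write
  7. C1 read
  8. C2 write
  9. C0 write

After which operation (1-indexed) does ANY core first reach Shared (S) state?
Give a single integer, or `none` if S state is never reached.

Answer: 4

Derivation:
Op 1: C0 read [C0 read from I: no other sharers -> C0=E (exclusive)] -> [E,I,I]
Op 2: C0 read [C0 read: already in E, no change] -> [E,I,I]
Op 3: C2 write [C2 write: invalidate ['C0=E'] -> C2=M] -> [I,I,M]
Op 4: C1 read [C1 read from I: others=['C2=M'] -> C1=S, others downsized to S] -> [I,S,S]
  -> First S state at op 4; remaining ops need not be traced.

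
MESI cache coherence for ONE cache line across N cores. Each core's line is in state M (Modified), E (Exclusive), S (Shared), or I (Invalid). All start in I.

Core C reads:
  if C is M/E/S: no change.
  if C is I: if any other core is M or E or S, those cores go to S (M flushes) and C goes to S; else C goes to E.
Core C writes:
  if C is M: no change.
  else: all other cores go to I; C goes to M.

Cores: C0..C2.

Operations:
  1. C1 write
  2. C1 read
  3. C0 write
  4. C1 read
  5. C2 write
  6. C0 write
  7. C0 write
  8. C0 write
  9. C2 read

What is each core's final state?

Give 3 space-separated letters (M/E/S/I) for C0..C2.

Op 1: C1 write [C1 write: invalidate none -> C1=M] -> [I,M,I]
Op 2: C1 read [C1 read: already in M, no change] -> [I,M,I]
Op 3: C0 write [C0 write: invalidate ['C1=M'] -> C0=M] -> [M,I,I]
Op 4: C1 read [C1 read from I: others=['C0=M'] -> C1=S, others downsized to S] -> [S,S,I]
Op 5: C2 write [C2 write: invalidate ['C0=S', 'C1=S'] -> C2=M] -> [I,I,M]
Op 6: C0 write [C0 write: invalidate ['C2=M'] -> C0=M] -> [M,I,I]
Op 7: C0 write [C0 write: already M (modified), no change] -> [M,I,I]
Op 8: C0 write [C0 write: already M (modified), no change] -> [M,I,I]
Op 9: C2 read [C2 read from I: others=['C0=M'] -> C2=S, others downsized to S] -> [S,I,S]

Answer: S I S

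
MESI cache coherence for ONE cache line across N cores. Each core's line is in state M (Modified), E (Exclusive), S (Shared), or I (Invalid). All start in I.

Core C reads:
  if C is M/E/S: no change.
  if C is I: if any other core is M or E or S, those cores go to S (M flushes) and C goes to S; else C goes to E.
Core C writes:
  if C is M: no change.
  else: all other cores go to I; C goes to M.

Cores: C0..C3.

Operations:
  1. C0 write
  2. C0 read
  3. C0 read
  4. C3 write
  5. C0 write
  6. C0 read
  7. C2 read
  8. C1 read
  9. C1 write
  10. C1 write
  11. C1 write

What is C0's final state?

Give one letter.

Answer: I

Derivation:
Op 1: C0 write [C0 write: invalidate none -> C0=M] -> [M,I,I,I]
Op 2: C0 read [C0 read: already in M, no change] -> [M,I,I,I]
Op 3: C0 read [C0 read: already in M, no change] -> [M,I,I,I]
Op 4: C3 write [C3 write: invalidate ['C0=M'] -> C3=M] -> [I,I,I,M]
Op 5: C0 write [C0 write: invalidate ['C3=M'] -> C0=M] -> [M,I,I,I]
Op 6: C0 read [C0 read: already in M, no change] -> [M,I,I,I]
Op 7: C2 read [C2 read from I: others=['C0=M'] -> C2=S, others downsized to S] -> [S,I,S,I]
Op 8: C1 read [C1 read from I: others=['C0=S', 'C2=S'] -> C1=S, others downsized to S] -> [S,S,S,I]
Op 9: C1 write [C1 write: invalidate ['C0=S', 'C2=S'] -> C1=M] -> [I,M,I,I]
Op 10: C1 write [C1 write: already M (modified), no change] -> [I,M,I,I]
Op 11: C1 write [C1 write: already M (modified), no change] -> [I,M,I,I]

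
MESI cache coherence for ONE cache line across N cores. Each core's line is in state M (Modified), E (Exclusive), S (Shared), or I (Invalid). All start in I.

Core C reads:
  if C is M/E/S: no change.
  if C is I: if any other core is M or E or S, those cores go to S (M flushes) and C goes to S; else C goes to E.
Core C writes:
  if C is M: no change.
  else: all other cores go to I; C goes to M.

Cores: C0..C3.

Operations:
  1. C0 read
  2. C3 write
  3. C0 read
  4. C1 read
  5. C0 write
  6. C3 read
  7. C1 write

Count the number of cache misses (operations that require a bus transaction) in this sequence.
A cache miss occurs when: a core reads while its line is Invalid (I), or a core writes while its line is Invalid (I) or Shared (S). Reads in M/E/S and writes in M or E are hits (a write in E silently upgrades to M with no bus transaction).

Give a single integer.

Op 1: C0 read [C0 read from I: no other sharers -> C0=E (exclusive)] -> [E,I,I,I] [MISS #1: read from I]
Op 2: C3 write [C3 write: invalidate ['C0=E'] -> C3=M] -> [I,I,I,M] [MISS #2: write from I]
Op 3: C0 read [C0 read from I: others=['C3=M'] -> C0=S, others downsized to S] -> [S,I,I,S] [MISS #3: read from I]
Op 4: C1 read [C1 read from I: others=['C0=S', 'C3=S'] -> C1=S, others downsized to S] -> [S,S,I,S] [MISS #4: read from I]
Op 5: C0 write [C0 write: invalidate ['C1=S', 'C3=S'] -> C0=M] -> [M,I,I,I] [MISS #5: write from S]
Op 6: C3 read [C3 read from I: others=['C0=M'] -> C3=S, others downsized to S] -> [S,I,I,S] [MISS #6: read from I]
Op 7: C1 write [C1 write: invalidate ['C0=S', 'C3=S'] -> C1=M] -> [I,M,I,I] [MISS #7: write from I]

Answer: 7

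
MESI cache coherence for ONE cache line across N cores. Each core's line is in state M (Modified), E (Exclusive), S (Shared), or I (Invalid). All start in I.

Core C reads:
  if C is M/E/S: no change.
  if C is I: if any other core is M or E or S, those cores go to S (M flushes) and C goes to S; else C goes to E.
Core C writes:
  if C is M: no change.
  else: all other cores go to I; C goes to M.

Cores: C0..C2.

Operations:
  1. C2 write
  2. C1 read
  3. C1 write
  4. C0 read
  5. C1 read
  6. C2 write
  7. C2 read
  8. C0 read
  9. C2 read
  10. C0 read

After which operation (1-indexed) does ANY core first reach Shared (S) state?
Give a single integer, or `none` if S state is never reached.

Op 1: C2 write [C2 write: invalidate none -> C2=M] -> [I,I,M]
Op 2: C1 read [C1 read from I: others=['C2=M'] -> C1=S, others downsized to S] -> [I,S,S]
  -> First S state at op 2; remaining ops need not be traced.

Answer: 2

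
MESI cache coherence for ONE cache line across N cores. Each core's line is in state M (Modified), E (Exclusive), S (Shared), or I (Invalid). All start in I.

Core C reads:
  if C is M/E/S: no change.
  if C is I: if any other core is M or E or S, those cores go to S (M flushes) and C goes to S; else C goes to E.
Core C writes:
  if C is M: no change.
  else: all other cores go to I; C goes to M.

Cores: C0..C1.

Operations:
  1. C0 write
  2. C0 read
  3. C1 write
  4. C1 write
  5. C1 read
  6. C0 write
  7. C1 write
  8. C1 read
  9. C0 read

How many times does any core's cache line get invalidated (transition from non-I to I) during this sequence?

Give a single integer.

Answer: 3

Derivation:
Op 1: C0 write [C0 write: invalidate none -> C0=M] -> [M,I] (invalidations this op: 0; running total: 0)
Op 2: C0 read [C0 read: already in M, no change] -> [M,I] (invalidations this op: 0; running total: 0)
Op 3: C1 write [C1 write: invalidate ['C0=M'] -> C1=M] -> [I,M] (invalidations this op: 1; running total: 1)
Op 4: C1 write [C1 write: already M (modified), no change] -> [I,M] (invalidations this op: 0; running total: 1)
Op 5: C1 read [C1 read: already in M, no change] -> [I,M] (invalidations this op: 0; running total: 1)
Op 6: C0 write [C0 write: invalidate ['C1=M'] -> C0=M] -> [M,I] (invalidations this op: 1; running total: 2)
Op 7: C1 write [C1 write: invalidate ['C0=M'] -> C1=M] -> [I,M] (invalidations this op: 1; running total: 3)
Op 8: C1 read [C1 read: already in M, no change] -> [I,M] (invalidations this op: 0; running total: 3)
Op 9: C0 read [C0 read from I: others=['C1=M'] -> C0=S, others downsized to S] -> [S,S] (invalidations this op: 0; running total: 3)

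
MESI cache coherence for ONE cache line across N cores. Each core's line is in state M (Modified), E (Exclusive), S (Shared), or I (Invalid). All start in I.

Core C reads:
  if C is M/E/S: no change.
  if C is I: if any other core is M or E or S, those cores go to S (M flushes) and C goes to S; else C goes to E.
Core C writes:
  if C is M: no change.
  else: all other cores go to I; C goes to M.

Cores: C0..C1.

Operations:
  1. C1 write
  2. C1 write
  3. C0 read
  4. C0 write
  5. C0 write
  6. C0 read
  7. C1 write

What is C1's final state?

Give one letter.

Answer: M

Derivation:
Op 1: C1 write [C1 write: invalidate none -> C1=M] -> [I,M]
Op 2: C1 write [C1 write: already M (modified), no change] -> [I,M]
Op 3: C0 read [C0 read from I: others=['C1=M'] -> C0=S, others downsized to S] -> [S,S]
Op 4: C0 write [C0 write: invalidate ['C1=S'] -> C0=M] -> [M,I]
Op 5: C0 write [C0 write: already M (modified), no change] -> [M,I]
Op 6: C0 read [C0 read: already in M, no change] -> [M,I]
Op 7: C1 write [C1 write: invalidate ['C0=M'] -> C1=M] -> [I,M]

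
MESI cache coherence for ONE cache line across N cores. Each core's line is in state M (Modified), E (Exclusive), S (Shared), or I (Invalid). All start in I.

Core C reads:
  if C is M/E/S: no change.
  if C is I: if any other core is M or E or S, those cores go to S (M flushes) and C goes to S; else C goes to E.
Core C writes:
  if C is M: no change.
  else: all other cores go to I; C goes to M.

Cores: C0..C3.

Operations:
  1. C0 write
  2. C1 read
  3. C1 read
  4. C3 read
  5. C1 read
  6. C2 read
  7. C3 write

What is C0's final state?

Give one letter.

Op 1: C0 write [C0 write: invalidate none -> C0=M] -> [M,I,I,I]
Op 2: C1 read [C1 read from I: others=['C0=M'] -> C1=S, others downsized to S] -> [S,S,I,I]
Op 3: C1 read [C1 read: already in S, no change] -> [S,S,I,I]
Op 4: C3 read [C3 read from I: others=['C0=S', 'C1=S'] -> C3=S, others downsized to S] -> [S,S,I,S]
Op 5: C1 read [C1 read: already in S, no change] -> [S,S,I,S]
Op 6: C2 read [C2 read from I: others=['C0=S', 'C1=S', 'C3=S'] -> C2=S, others downsized to S] -> [S,S,S,S]
Op 7: C3 write [C3 write: invalidate ['C0=S', 'C1=S', 'C2=S'] -> C3=M] -> [I,I,I,M]

Answer: I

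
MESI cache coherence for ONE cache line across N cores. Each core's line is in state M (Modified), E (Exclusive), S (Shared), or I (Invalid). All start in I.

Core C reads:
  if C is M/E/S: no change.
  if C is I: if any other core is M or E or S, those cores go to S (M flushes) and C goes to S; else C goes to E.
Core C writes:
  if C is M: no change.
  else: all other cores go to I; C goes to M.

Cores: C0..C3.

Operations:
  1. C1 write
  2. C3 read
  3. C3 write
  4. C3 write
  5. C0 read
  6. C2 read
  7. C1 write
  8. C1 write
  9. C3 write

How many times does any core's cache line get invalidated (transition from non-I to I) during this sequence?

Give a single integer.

Op 1: C1 write [C1 write: invalidate none -> C1=M] -> [I,M,I,I] (invalidations this op: 0; running total: 0)
Op 2: C3 read [C3 read from I: others=['C1=M'] -> C3=S, others downsized to S] -> [I,S,I,S] (invalidations this op: 0; running total: 0)
Op 3: C3 write [C3 write: invalidate ['C1=S'] -> C3=M] -> [I,I,I,M] (invalidations this op: 1; running total: 1)
Op 4: C3 write [C3 write: already M (modified), no change] -> [I,I,I,M] (invalidations this op: 0; running total: 1)
Op 5: C0 read [C0 read from I: others=['C3=M'] -> C0=S, others downsized to S] -> [S,I,I,S] (invalidations this op: 0; running total: 1)
Op 6: C2 read [C2 read from I: others=['C0=S', 'C3=S'] -> C2=S, others downsized to S] -> [S,I,S,S] (invalidations this op: 0; running total: 1)
Op 7: C1 write [C1 write: invalidate ['C0=S', 'C2=S', 'C3=S'] -> C1=M] -> [I,M,I,I] (invalidations this op: 3; running total: 4)
Op 8: C1 write [C1 write: already M (modified), no change] -> [I,M,I,I] (invalidations this op: 0; running total: 4)
Op 9: C3 write [C3 write: invalidate ['C1=M'] -> C3=M] -> [I,I,I,M] (invalidations this op: 1; running total: 5)

Answer: 5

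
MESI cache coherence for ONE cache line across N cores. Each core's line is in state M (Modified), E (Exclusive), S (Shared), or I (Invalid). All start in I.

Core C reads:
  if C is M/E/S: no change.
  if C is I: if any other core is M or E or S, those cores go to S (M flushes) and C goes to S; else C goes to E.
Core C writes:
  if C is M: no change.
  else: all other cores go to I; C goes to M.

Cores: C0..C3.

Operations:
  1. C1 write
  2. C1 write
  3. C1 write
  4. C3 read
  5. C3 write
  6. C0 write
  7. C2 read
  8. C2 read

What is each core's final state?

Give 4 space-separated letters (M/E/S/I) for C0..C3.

Answer: S I S I

Derivation:
Op 1: C1 write [C1 write: invalidate none -> C1=M] -> [I,M,I,I]
Op 2: C1 write [C1 write: already M (modified), no change] -> [I,M,I,I]
Op 3: C1 write [C1 write: already M (modified), no change] -> [I,M,I,I]
Op 4: C3 read [C3 read from I: others=['C1=M'] -> C3=S, others downsized to S] -> [I,S,I,S]
Op 5: C3 write [C3 write: invalidate ['C1=S'] -> C3=M] -> [I,I,I,M]
Op 6: C0 write [C0 write: invalidate ['C3=M'] -> C0=M] -> [M,I,I,I]
Op 7: C2 read [C2 read from I: others=['C0=M'] -> C2=S, others downsized to S] -> [S,I,S,I]
Op 8: C2 read [C2 read: already in S, no change] -> [S,I,S,I]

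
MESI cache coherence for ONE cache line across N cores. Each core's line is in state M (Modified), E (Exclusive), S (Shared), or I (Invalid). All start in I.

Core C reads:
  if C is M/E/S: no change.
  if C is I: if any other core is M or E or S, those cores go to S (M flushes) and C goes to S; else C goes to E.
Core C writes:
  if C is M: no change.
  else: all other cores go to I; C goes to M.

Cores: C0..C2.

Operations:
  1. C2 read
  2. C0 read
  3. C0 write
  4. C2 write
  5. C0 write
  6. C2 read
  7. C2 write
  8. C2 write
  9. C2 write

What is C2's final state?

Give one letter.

Op 1: C2 read [C2 read from I: no other sharers -> C2=E (exclusive)] -> [I,I,E]
Op 2: C0 read [C0 read from I: others=['C2=E'] -> C0=S, others downsized to S] -> [S,I,S]
Op 3: C0 write [C0 write: invalidate ['C2=S'] -> C0=M] -> [M,I,I]
Op 4: C2 write [C2 write: invalidate ['C0=M'] -> C2=M] -> [I,I,M]
Op 5: C0 write [C0 write: invalidate ['C2=M'] -> C0=M] -> [M,I,I]
Op 6: C2 read [C2 read from I: others=['C0=M'] -> C2=S, others downsized to S] -> [S,I,S]
Op 7: C2 write [C2 write: invalidate ['C0=S'] -> C2=M] -> [I,I,M]
Op 8: C2 write [C2 write: already M (modified), no change] -> [I,I,M]
Op 9: C2 write [C2 write: already M (modified), no change] -> [I,I,M]

Answer: M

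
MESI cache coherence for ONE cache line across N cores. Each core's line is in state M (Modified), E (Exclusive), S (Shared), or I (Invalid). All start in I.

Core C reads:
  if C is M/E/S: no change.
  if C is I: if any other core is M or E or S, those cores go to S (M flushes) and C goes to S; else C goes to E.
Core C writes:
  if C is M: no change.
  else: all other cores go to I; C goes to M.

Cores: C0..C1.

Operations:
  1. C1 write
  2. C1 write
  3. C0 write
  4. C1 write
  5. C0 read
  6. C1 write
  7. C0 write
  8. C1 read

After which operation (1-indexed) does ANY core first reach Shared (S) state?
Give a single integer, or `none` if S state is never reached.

Answer: 5

Derivation:
Op 1: C1 write [C1 write: invalidate none -> C1=M] -> [I,M]
Op 2: C1 write [C1 write: already M (modified), no change] -> [I,M]
Op 3: C0 write [C0 write: invalidate ['C1=M'] -> C0=M] -> [M,I]
Op 4: C1 write [C1 write: invalidate ['C0=M'] -> C1=M] -> [I,M]
Op 5: C0 read [C0 read from I: others=['C1=M'] -> C0=S, others downsized to S] -> [S,S]
  -> First S state at op 5; remaining ops need not be traced.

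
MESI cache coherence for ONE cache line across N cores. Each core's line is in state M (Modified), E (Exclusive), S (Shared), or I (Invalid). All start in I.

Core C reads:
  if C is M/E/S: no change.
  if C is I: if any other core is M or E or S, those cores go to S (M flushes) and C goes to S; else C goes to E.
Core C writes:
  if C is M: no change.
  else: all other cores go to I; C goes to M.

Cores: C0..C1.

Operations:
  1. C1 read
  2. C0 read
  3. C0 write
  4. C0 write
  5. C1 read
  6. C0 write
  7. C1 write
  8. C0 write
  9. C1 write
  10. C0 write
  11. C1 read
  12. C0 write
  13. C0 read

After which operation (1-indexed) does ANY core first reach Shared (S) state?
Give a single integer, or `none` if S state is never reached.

Op 1: C1 read [C1 read from I: no other sharers -> C1=E (exclusive)] -> [I,E]
Op 2: C0 read [C0 read from I: others=['C1=E'] -> C0=S, others downsized to S] -> [S,S]
  -> First S state at op 2; remaining ops need not be traced.

Answer: 2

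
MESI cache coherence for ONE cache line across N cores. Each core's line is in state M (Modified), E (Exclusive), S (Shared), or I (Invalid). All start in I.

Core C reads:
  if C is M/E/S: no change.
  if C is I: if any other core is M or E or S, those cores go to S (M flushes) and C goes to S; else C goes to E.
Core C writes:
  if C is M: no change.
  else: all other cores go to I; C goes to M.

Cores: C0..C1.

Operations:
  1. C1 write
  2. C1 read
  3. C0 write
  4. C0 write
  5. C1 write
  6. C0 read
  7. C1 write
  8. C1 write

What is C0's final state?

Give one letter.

Op 1: C1 write [C1 write: invalidate none -> C1=M] -> [I,M]
Op 2: C1 read [C1 read: already in M, no change] -> [I,M]
Op 3: C0 write [C0 write: invalidate ['C1=M'] -> C0=M] -> [M,I]
Op 4: C0 write [C0 write: already M (modified), no change] -> [M,I]
Op 5: C1 write [C1 write: invalidate ['C0=M'] -> C1=M] -> [I,M]
Op 6: C0 read [C0 read from I: others=['C1=M'] -> C0=S, others downsized to S] -> [S,S]
Op 7: C1 write [C1 write: invalidate ['C0=S'] -> C1=M] -> [I,M]
Op 8: C1 write [C1 write: already M (modified), no change] -> [I,M]

Answer: I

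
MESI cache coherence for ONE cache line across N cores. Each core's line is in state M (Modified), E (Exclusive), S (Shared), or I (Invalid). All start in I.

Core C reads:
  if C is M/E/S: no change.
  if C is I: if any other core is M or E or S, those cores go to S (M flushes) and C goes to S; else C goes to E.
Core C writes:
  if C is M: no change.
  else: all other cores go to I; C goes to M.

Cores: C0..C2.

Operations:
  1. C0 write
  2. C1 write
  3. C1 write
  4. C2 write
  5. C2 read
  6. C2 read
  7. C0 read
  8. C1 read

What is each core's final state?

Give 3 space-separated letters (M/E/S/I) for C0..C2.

Op 1: C0 write [C0 write: invalidate none -> C0=M] -> [M,I,I]
Op 2: C1 write [C1 write: invalidate ['C0=M'] -> C1=M] -> [I,M,I]
Op 3: C1 write [C1 write: already M (modified), no change] -> [I,M,I]
Op 4: C2 write [C2 write: invalidate ['C1=M'] -> C2=M] -> [I,I,M]
Op 5: C2 read [C2 read: already in M, no change] -> [I,I,M]
Op 6: C2 read [C2 read: already in M, no change] -> [I,I,M]
Op 7: C0 read [C0 read from I: others=['C2=M'] -> C0=S, others downsized to S] -> [S,I,S]
Op 8: C1 read [C1 read from I: others=['C0=S', 'C2=S'] -> C1=S, others downsized to S] -> [S,S,S]

Answer: S S S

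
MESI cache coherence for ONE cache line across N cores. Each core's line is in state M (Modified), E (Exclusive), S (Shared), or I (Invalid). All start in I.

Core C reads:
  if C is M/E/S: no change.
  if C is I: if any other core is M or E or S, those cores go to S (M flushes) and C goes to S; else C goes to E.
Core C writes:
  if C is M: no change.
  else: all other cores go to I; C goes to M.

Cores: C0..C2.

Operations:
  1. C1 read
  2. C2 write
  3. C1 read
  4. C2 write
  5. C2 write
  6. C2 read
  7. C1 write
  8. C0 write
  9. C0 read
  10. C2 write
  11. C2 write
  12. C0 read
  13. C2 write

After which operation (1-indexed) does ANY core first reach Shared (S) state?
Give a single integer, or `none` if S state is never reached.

Op 1: C1 read [C1 read from I: no other sharers -> C1=E (exclusive)] -> [I,E,I]
Op 2: C2 write [C2 write: invalidate ['C1=E'] -> C2=M] -> [I,I,M]
Op 3: C1 read [C1 read from I: others=['C2=M'] -> C1=S, others downsized to S] -> [I,S,S]
  -> First S state at op 3; remaining ops need not be traced.

Answer: 3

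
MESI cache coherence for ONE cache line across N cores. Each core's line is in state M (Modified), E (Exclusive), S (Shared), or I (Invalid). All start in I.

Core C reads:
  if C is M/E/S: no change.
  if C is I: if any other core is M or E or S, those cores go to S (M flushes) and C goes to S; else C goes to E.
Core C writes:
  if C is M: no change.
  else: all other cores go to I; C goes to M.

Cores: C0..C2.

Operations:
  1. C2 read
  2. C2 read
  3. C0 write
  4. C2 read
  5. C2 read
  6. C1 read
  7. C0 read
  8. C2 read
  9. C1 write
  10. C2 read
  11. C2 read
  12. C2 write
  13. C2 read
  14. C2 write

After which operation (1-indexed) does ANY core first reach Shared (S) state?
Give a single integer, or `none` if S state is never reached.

Op 1: C2 read [C2 read from I: no other sharers -> C2=E (exclusive)] -> [I,I,E]
Op 2: C2 read [C2 read: already in E, no change] -> [I,I,E]
Op 3: C0 write [C0 write: invalidate ['C2=E'] -> C0=M] -> [M,I,I]
Op 4: C2 read [C2 read from I: others=['C0=M'] -> C2=S, others downsized to S] -> [S,I,S]
  -> First S state at op 4; remaining ops need not be traced.

Answer: 4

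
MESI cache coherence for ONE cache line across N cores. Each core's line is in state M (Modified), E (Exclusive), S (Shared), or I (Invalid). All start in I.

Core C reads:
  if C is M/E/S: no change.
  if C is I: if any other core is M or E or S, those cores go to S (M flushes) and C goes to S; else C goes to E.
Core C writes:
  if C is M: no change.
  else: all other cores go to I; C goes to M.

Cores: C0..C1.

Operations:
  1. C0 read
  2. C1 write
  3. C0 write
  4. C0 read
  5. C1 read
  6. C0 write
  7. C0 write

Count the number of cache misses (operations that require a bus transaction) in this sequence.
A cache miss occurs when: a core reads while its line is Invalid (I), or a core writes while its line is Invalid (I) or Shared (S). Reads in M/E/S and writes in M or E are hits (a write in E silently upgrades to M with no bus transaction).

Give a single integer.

Op 1: C0 read [C0 read from I: no other sharers -> C0=E (exclusive)] -> [E,I] [MISS #1: read from I]
Op 2: C1 write [C1 write: invalidate ['C0=E'] -> C1=M] -> [I,M] [MISS #2: write from I]
Op 3: C0 write [C0 write: invalidate ['C1=M'] -> C0=M] -> [M,I] [MISS #3: write from I]
Op 4: C0 read [C0 read: already in M, no change] -> [M,I] [hit: read from M]
Op 5: C1 read [C1 read from I: others=['C0=M'] -> C1=S, others downsized to S] -> [S,S] [MISS #4: read from I]
Op 6: C0 write [C0 write: invalidate ['C1=S'] -> C0=M] -> [M,I] [MISS #5: write from S]
Op 7: C0 write [C0 write: already M (modified), no change] -> [M,I] [hit: write from M]

Answer: 5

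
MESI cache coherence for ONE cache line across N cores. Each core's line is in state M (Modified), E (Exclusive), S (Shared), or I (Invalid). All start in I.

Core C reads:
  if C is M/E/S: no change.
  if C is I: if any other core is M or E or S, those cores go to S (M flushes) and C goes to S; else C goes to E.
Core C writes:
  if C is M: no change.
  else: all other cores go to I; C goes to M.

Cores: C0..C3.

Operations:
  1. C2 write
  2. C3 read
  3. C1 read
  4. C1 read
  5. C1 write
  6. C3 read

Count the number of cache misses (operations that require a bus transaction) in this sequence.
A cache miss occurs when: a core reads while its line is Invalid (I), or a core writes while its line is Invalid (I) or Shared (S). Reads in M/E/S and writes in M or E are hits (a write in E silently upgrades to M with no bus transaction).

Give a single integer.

Op 1: C2 write [C2 write: invalidate none -> C2=M] -> [I,I,M,I] [MISS #1: write from I]
Op 2: C3 read [C3 read from I: others=['C2=M'] -> C3=S, others downsized to S] -> [I,I,S,S] [MISS #2: read from I]
Op 3: C1 read [C1 read from I: others=['C2=S', 'C3=S'] -> C1=S, others downsized to S] -> [I,S,S,S] [MISS #3: read from I]
Op 4: C1 read [C1 read: already in S, no change] -> [I,S,S,S] [hit: read from S]
Op 5: C1 write [C1 write: invalidate ['C2=S', 'C3=S'] -> C1=M] -> [I,M,I,I] [MISS #4: write from S]
Op 6: C3 read [C3 read from I: others=['C1=M'] -> C3=S, others downsized to S] -> [I,S,I,S] [MISS #5: read from I]

Answer: 5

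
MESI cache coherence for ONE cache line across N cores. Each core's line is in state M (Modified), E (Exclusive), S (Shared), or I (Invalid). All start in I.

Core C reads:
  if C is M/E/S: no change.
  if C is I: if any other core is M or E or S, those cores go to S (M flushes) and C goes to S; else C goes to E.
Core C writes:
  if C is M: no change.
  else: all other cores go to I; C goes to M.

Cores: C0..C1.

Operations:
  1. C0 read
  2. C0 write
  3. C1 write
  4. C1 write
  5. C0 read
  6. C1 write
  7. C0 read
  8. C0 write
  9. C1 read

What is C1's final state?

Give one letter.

Answer: S

Derivation:
Op 1: C0 read [C0 read from I: no other sharers -> C0=E (exclusive)] -> [E,I]
Op 2: C0 write [C0 write: invalidate none -> C0=M] -> [M,I]
Op 3: C1 write [C1 write: invalidate ['C0=M'] -> C1=M] -> [I,M]
Op 4: C1 write [C1 write: already M (modified), no change] -> [I,M]
Op 5: C0 read [C0 read from I: others=['C1=M'] -> C0=S, others downsized to S] -> [S,S]
Op 6: C1 write [C1 write: invalidate ['C0=S'] -> C1=M] -> [I,M]
Op 7: C0 read [C0 read from I: others=['C1=M'] -> C0=S, others downsized to S] -> [S,S]
Op 8: C0 write [C0 write: invalidate ['C1=S'] -> C0=M] -> [M,I]
Op 9: C1 read [C1 read from I: others=['C0=M'] -> C1=S, others downsized to S] -> [S,S]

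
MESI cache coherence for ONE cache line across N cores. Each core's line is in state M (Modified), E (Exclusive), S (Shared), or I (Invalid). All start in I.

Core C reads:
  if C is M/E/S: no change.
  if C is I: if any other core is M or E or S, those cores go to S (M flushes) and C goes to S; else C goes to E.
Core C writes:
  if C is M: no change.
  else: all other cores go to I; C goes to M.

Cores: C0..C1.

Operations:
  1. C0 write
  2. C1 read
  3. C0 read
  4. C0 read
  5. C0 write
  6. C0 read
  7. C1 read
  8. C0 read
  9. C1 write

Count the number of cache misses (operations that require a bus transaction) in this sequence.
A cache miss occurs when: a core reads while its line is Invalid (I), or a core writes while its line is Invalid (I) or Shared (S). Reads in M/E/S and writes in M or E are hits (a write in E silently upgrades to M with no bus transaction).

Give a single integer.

Answer: 5

Derivation:
Op 1: C0 write [C0 write: invalidate none -> C0=M] -> [M,I] [MISS #1: write from I]
Op 2: C1 read [C1 read from I: others=['C0=M'] -> C1=S, others downsized to S] -> [S,S] [MISS #2: read from I]
Op 3: C0 read [C0 read: already in S, no change] -> [S,S] [hit: read from S]
Op 4: C0 read [C0 read: already in S, no change] -> [S,S] [hit: read from S]
Op 5: C0 write [C0 write: invalidate ['C1=S'] -> C0=M] -> [M,I] [MISS #3: write from S]
Op 6: C0 read [C0 read: already in M, no change] -> [M,I] [hit: read from M]
Op 7: C1 read [C1 read from I: others=['C0=M'] -> C1=S, others downsized to S] -> [S,S] [MISS #4: read from I]
Op 8: C0 read [C0 read: already in S, no change] -> [S,S] [hit: read from S]
Op 9: C1 write [C1 write: invalidate ['C0=S'] -> C1=M] -> [I,M] [MISS #5: write from S]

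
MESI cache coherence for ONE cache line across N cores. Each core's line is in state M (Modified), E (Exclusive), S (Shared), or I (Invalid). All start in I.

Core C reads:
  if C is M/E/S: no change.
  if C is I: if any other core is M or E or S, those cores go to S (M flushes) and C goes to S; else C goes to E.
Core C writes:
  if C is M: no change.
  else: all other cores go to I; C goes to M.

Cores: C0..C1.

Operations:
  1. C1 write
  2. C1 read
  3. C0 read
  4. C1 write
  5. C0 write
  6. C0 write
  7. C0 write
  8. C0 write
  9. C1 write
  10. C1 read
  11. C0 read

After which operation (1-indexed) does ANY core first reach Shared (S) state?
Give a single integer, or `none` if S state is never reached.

Op 1: C1 write [C1 write: invalidate none -> C1=M] -> [I,M]
Op 2: C1 read [C1 read: already in M, no change] -> [I,M]
Op 3: C0 read [C0 read from I: others=['C1=M'] -> C0=S, others downsized to S] -> [S,S]
  -> First S state at op 3; remaining ops need not be traced.

Answer: 3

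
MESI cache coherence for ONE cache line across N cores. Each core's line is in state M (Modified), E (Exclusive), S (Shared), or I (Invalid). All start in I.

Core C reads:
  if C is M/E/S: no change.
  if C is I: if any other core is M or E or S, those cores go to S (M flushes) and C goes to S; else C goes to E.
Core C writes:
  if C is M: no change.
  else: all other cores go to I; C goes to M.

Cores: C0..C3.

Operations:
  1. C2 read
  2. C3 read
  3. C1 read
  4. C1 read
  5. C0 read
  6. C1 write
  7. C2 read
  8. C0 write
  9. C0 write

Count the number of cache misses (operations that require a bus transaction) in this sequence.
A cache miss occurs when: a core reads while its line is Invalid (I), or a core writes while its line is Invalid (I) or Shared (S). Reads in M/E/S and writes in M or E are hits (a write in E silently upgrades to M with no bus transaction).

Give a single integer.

Op 1: C2 read [C2 read from I: no other sharers -> C2=E (exclusive)] -> [I,I,E,I] [MISS #1: read from I]
Op 2: C3 read [C3 read from I: others=['C2=E'] -> C3=S, others downsized to S] -> [I,I,S,S] [MISS #2: read from I]
Op 3: C1 read [C1 read from I: others=['C2=S', 'C3=S'] -> C1=S, others downsized to S] -> [I,S,S,S] [MISS #3: read from I]
Op 4: C1 read [C1 read: already in S, no change] -> [I,S,S,S] [hit: read from S]
Op 5: C0 read [C0 read from I: others=['C1=S', 'C2=S', 'C3=S'] -> C0=S, others downsized to S] -> [S,S,S,S] [MISS #4: read from I]
Op 6: C1 write [C1 write: invalidate ['C0=S', 'C2=S', 'C3=S'] -> C1=M] -> [I,M,I,I] [MISS #5: write from S]
Op 7: C2 read [C2 read from I: others=['C1=M'] -> C2=S, others downsized to S] -> [I,S,S,I] [MISS #6: read from I]
Op 8: C0 write [C0 write: invalidate ['C1=S', 'C2=S'] -> C0=M] -> [M,I,I,I] [MISS #7: write from I]
Op 9: C0 write [C0 write: already M (modified), no change] -> [M,I,I,I] [hit: write from M]

Answer: 7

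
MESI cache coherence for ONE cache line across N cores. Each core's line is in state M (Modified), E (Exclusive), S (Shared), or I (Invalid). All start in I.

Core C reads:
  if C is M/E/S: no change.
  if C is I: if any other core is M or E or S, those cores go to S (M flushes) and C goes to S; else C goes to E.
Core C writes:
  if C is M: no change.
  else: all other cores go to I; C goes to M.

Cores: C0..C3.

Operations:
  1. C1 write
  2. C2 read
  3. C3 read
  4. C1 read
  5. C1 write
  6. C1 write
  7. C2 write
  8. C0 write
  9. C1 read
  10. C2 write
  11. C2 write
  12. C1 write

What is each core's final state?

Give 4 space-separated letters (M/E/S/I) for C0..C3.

Answer: I M I I

Derivation:
Op 1: C1 write [C1 write: invalidate none -> C1=M] -> [I,M,I,I]
Op 2: C2 read [C2 read from I: others=['C1=M'] -> C2=S, others downsized to S] -> [I,S,S,I]
Op 3: C3 read [C3 read from I: others=['C1=S', 'C2=S'] -> C3=S, others downsized to S] -> [I,S,S,S]
Op 4: C1 read [C1 read: already in S, no change] -> [I,S,S,S]
Op 5: C1 write [C1 write: invalidate ['C2=S', 'C3=S'] -> C1=M] -> [I,M,I,I]
Op 6: C1 write [C1 write: already M (modified), no change] -> [I,M,I,I]
Op 7: C2 write [C2 write: invalidate ['C1=M'] -> C2=M] -> [I,I,M,I]
Op 8: C0 write [C0 write: invalidate ['C2=M'] -> C0=M] -> [M,I,I,I]
Op 9: C1 read [C1 read from I: others=['C0=M'] -> C1=S, others downsized to S] -> [S,S,I,I]
Op 10: C2 write [C2 write: invalidate ['C0=S', 'C1=S'] -> C2=M] -> [I,I,M,I]
Op 11: C2 write [C2 write: already M (modified), no change] -> [I,I,M,I]
Op 12: C1 write [C1 write: invalidate ['C2=M'] -> C1=M] -> [I,M,I,I]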